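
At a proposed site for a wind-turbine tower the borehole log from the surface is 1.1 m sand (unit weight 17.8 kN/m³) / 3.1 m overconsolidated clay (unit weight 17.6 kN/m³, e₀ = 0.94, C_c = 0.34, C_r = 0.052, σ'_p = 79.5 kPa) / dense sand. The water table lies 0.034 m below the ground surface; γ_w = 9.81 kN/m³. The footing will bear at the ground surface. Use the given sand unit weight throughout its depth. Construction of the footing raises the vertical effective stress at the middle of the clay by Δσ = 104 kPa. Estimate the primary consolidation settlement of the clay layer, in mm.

S_c ≈ 155 mm

Mid-depth of clay below the ground surface: z = 1.1 + 3.1/2 = 2.65 m.
Total vertical stress at mid-clay: σ_v = 17.8×1.1 + 17.6×1.55 = 46.86 kPa.
Pore pressure: u = 9.81×(2.65 − 0.034) = 25.663 kPa.
Initial effective stress: σ'_0 = σ_v − u = 46.86 − 25.663 = 21.197 kPa.
Final effective stress: σ'_f = 21.197 + 104 = 125.2 kPa.
σ'_f = 125.2 > σ'_p = 79.5 kPa, so the stress path crosses the preconsolidation pressure — recompression up to σ'_p, then virgin compression beyond:
S_c = H/(1+e₀)·[C_r·log₁₀(σ'_p/σ'_0) + C_c·log₁₀(σ'_f/σ'_p)]
    = 3.1/1.94 × [0.052×log₁₀(79.5/21.197) + 0.34×log₁₀(125.2/79.5)]
    = 1.5979 × [0.029853 + 0.067061] = 0.1549 m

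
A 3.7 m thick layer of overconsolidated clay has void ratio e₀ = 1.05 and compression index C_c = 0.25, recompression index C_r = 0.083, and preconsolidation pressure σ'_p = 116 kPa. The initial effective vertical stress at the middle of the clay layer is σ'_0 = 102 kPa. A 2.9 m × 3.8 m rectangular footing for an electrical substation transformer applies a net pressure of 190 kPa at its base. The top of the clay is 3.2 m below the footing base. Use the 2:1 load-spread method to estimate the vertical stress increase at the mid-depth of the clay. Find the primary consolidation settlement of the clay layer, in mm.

S_c ≈ 33.3 mm

Mid-depth of clay below the footing base: z = 3.2 + 3.7/2 = 5.05 m.
Stress increase at mid-clay by the 2:1 spreading method:
Δσ = qBL/((B+z)(L+z)) = 190×2.9×3.8/((2.9+5.05)(3.8+5.05)) = 29.759 kPa
Final effective stress: σ'_f = 102 + 29.759 = 131.76 kPa.
σ'_f = 131.76 > σ'_p = 116 kPa, so the stress path crosses the preconsolidation pressure — recompression up to σ'_p, then virgin compression beyond:
S_c = H/(1+e₀)·[C_r·log₁₀(σ'_p/σ'_0) + C_c·log₁₀(σ'_f/σ'_p)]
    = 3.7/2.05 × [0.083×log₁₀(116/102) + 0.25×log₁₀(131.76/116)]
    = 1.8049 × [0.0046362 + 0.013831] = 0.03333 m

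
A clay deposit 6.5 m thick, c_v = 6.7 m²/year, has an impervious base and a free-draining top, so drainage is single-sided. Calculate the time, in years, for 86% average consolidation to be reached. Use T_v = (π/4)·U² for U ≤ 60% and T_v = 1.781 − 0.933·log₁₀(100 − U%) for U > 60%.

t ≈ 4.49 years

Drainage path length: H_d = H = 6.5 m (single drainage).
U > 60%: T_v = 1.781 − 0.933·log₁₀(100 − 86) = 0.71166.
t = T_v·H_d²/c_v = 0.71166×6.5²/6.7 = 4.488 years.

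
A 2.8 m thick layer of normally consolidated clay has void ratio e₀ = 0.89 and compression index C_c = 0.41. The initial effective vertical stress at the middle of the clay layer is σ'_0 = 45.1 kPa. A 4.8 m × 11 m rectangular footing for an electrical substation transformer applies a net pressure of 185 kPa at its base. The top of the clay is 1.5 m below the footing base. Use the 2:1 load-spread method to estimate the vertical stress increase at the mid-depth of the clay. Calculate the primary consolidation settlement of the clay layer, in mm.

Mid-depth of clay below the footing base: z = 1.5 + 2.8/2 = 2.9 m.
Stress increase at mid-clay by the 2:1 spreading method:
Δσ = qBL/((B+z)(L+z)) = 185×4.8×11/((4.8+2.9)(11+2.9)) = 91.264 kPa
Final effective stress: σ'_f = σ'_0 + Δσ = 45.1 + 91.264 = 136.36 kPa.
Normally consolidated clay, so the full stress increment lies on the virgin compression line:
S_c = C_c·H/(1+e₀)·log₁₀(σ'_f/σ'_0) = 0.41×2.8/(1+0.89)×log₁₀(136.36/45.1)
    = 0.60741 × 0.48051 = 0.2919 m

S_c ≈ 292 mm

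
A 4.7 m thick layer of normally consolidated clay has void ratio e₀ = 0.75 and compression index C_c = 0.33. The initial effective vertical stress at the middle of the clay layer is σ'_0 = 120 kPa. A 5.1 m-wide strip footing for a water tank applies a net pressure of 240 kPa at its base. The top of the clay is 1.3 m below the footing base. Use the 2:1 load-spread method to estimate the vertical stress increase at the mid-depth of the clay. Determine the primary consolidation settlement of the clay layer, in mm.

S_c ≈ 297 mm

Mid-depth of clay below the footing base: z = 1.3 + 4.7/2 = 3.65 m.
Stress increase at mid-clay by the 2:1 spreading method:
Δσ = qB/(B+z) = 240×5.1/(5.1+3.65) = 139.89 kPa
Final effective stress: σ'_f = σ'_0 + Δσ = 120 + 139.89 = 259.89 kPa.
Normally consolidated clay, so the full stress increment lies on the virgin compression line:
S_c = C_c·H/(1+e₀)·log₁₀(σ'_f/σ'_0) = 0.33×4.7/(1+0.75)×log₁₀(259.89/120)
    = 0.88629 × 0.33561 = 0.2974 m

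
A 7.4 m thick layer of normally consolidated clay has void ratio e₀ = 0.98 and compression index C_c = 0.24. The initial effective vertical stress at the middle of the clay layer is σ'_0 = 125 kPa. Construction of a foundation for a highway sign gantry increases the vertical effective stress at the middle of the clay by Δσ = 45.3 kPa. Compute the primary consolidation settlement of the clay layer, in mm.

S_c ≈ 120 mm

Final effective stress: σ'_f = σ'_0 + Δσ = 125 + 45.3 = 170.3 kPa.
Normally consolidated clay, so the full stress increment lies on the virgin compression line:
S_c = C_c·H/(1+e₀)·log₁₀(σ'_f/σ'_0) = 0.24×7.4/(1+0.98)×log₁₀(170.3/125)
    = 0.89697 × 0.1343 = 0.1205 m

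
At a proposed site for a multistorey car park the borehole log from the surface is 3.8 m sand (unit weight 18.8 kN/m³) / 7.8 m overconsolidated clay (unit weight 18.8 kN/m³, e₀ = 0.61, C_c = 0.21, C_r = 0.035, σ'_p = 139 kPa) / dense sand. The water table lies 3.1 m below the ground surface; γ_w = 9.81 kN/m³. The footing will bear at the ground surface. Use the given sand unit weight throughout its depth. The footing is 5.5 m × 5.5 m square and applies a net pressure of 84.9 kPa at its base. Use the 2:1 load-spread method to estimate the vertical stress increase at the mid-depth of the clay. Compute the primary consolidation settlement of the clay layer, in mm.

S_c ≈ 10.2 mm

Mid-depth of clay below the ground surface: z = 3.8 + 7.8/2 = 7.7 m.
Total vertical stress at mid-clay: σ_v = 18.8×3.8 + 18.8×3.9 = 144.76 kPa.
Pore pressure: u = 9.81×(7.7 − 3.1) = 45.126 kPa.
Initial effective stress: σ'_0 = σ_v − u = 144.76 − 45.126 = 99.634 kPa.
Stress increase at mid-clay by the 2:1 spreading method:
Δσ = qBL/((B+z)(L+z)) = 84.9×5.5×5.5/((5.5+7.7)(5.5+7.7)) = 14.74 kPa
Final effective stress: σ'_f = 99.634 + 14.74 = 114.37 kPa.
σ'_f = 114.37 ≤ σ'_p = 139 kPa, so the clay remains overconsolidated and only the recompression index applies:
S_c = C_r·H/(1+e₀)·log₁₀(σ'_f/σ'_0) = 0.035×7.8/1.61×log₁₀(114.37/99.634)
    = 0.16956 × 0.059905 = 0.01016 m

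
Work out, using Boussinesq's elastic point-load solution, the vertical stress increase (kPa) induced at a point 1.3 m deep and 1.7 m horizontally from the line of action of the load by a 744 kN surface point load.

Boussinesq vertical stress below a point load on an elastic half-space:
Δσ_z = 3P/(2πz²) · [1 + (r/z)²]^(−5/2)
r/z = 1.7/1.3 = 1.3077; [1+(r/z)²]^(−5/2) = 0.082709.
Δσ_z = 3×744/(2π×1.3²) × 0.082709 = 210.2 × 0.082709 = 17.39 kPa

Δσ_z ≈ 17.4 kPa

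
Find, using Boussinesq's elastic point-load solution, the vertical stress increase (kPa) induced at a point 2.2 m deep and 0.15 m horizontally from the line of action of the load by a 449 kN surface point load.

Δσ_z ≈ 43.8 kPa

Boussinesq vertical stress below a point load on an elastic half-space:
Δσ_z = 3P/(2πz²) · [1 + (r/z)²]^(−5/2)
r/z = 0.15/2.2 = 0.068182; [1+(r/z)²]^(−5/2) = 0.98847.
Δσ_z = 3×449/(2π×2.2²) × 0.98847 = 44.294 × 0.98847 = 43.78 kPa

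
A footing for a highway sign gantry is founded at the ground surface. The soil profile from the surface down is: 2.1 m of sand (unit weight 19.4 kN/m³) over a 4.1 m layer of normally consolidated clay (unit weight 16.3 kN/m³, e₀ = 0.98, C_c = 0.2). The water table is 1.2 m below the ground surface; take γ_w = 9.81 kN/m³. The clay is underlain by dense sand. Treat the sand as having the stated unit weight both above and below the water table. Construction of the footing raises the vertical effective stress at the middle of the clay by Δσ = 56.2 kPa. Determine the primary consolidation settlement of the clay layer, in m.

S_c ≈ 0.145 m

Mid-depth of clay below the ground surface: z = 2.1 + 4.1/2 = 4.15 m.
Total vertical stress at mid-clay: σ_v = 19.4×2.1 + 16.3×2.05 = 74.155 kPa.
Pore pressure: u = 9.81×(4.15 − 1.2) = 28.94 kPa.
Initial effective stress: σ'_0 = σ_v − u = 74.155 − 28.94 = 45.215 kPa.
Final effective stress: σ'_f = σ'_0 + Δσ = 45.215 + 56.2 = 101.42 kPa.
Normally consolidated clay, so the full stress increment lies on the virgin compression line:
S_c = C_c·H/(1+e₀)·log₁₀(σ'_f/σ'_0) = 0.2×4.1/(1+0.98)×log₁₀(101.42/45.215)
    = 0.41414 × 0.35084 = 0.1453 m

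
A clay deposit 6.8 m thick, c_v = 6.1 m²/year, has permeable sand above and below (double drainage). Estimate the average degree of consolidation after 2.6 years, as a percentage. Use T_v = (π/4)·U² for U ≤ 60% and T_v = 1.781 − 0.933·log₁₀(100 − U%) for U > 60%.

U ≈ 97.3 %

Drainage path length: H_d = H/2 = 3.4 m (double drainage).
T_v = c_v·t/H_d² = 6.1×2.6/3.4² = 1.372.
T_v = 1.372 corresponds to the U > 60% branch:
U = 1 − 10^((1.781 − T_v)/0.933)/100 = 0.9726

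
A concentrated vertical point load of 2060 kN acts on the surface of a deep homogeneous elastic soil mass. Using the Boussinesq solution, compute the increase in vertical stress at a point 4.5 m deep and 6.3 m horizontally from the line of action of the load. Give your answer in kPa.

Δσ_z ≈ 3.22 kPa

Boussinesq vertical stress below a point load on an elastic half-space:
Δσ_z = 3P/(2πz²) · [1 + (r/z)²]^(−5/2)
r/z = 6.3/4.5 = 1.4; [1+(r/z)²]^(−5/2) = 0.066339.
Δσ_z = 3×2060/(2π×4.5²) × 0.066339 = 48.572 × 0.066339 = 3.222 kPa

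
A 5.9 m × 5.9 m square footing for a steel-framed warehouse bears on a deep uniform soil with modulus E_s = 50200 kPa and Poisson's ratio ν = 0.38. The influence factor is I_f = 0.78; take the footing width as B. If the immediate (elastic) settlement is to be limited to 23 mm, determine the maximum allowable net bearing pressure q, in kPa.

q ≈ 293 kPa

S_e = q·B·(1−ν²)/E_s · I_f  ⇒  q = S_e·E_s / (B·(1−ν²)·I_f).
q = 0.023 × 50200 / (5.9 × 0.8556 × 0.78) = 293.2 kPa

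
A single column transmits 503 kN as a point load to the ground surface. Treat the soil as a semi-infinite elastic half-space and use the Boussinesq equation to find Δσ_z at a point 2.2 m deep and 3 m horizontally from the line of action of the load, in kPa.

Δσ_z ≈ 3.59 kPa

Boussinesq vertical stress below a point load on an elastic half-space:
Δσ_z = 3P/(2πz²) · [1 + (r/z)²]^(−5/2)
r/z = 3/2.2 = 1.3636; [1+(r/z)²]^(−5/2) = 0.072322.
Δσ_z = 3×503/(2π×2.2²) × 0.072322 = 49.621 × 0.072322 = 3.589 kPa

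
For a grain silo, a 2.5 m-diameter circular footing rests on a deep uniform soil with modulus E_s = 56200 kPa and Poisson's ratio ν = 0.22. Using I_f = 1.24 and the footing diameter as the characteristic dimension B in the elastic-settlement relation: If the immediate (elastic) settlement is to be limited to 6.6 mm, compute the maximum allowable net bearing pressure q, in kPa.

q ≈ 126 kPa

S_e = q·B·(1−ν²)/E_s · I_f  ⇒  q = S_e·E_s / (B·(1−ν²)·I_f).
q = 0.0066 × 56200 / (2.5 × 0.9516 × 1.24) = 125.7 kPa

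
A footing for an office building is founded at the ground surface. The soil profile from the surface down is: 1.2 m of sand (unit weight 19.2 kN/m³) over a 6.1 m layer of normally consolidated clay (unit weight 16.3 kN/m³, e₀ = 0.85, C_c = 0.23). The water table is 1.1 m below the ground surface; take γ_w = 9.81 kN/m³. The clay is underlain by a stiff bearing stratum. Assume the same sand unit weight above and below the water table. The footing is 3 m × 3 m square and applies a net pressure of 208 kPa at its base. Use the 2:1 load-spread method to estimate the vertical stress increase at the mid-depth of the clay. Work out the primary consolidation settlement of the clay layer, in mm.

S_c ≈ 203 mm

Mid-depth of clay below the ground surface: z = 1.2 + 6.1/2 = 4.25 m.
Total vertical stress at mid-clay: σ_v = 19.2×1.2 + 16.3×3.05 = 72.755 kPa.
Pore pressure: u = 9.81×(4.25 − 1.1) = 30.902 kPa.
Initial effective stress: σ'_0 = σ_v − u = 72.755 − 30.902 = 41.853 kPa.
Stress increase at mid-clay by the 2:1 spreading method:
Δσ = qBL/((B+z)(L+z)) = 208×3×3/((3+4.25)(3+4.25)) = 35.615 kPa
Final effective stress: σ'_f = σ'_0 + Δσ = 41.853 + 35.615 = 77.468 kPa.
Normally consolidated clay, so the full stress increment lies on the virgin compression line:
S_c = C_c·H/(1+e₀)·log₁₀(σ'_f/σ'_0) = 0.23×6.1/(1+0.85)×log₁₀(77.468/41.853)
    = 0.75838 × 0.2674 = 0.2028 m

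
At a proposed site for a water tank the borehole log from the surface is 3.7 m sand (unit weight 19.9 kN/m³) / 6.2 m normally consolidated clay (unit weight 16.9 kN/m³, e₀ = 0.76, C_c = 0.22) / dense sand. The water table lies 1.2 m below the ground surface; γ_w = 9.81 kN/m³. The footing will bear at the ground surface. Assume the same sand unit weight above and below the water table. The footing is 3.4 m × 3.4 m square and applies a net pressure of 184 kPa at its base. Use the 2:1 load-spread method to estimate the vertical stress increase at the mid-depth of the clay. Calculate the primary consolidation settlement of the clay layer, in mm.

Mid-depth of clay below the ground surface: z = 3.7 + 6.2/2 = 6.8 m.
Total vertical stress at mid-clay: σ_v = 19.9×3.7 + 16.9×3.1 = 126.02 kPa.
Pore pressure: u = 9.81×(6.8 − 1.2) = 54.936 kPa.
Initial effective stress: σ'_0 = σ_v − u = 126.02 − 54.936 = 71.084 kPa.
Stress increase at mid-clay by the 2:1 spreading method:
Δσ = qBL/((B+z)(L+z)) = 184×3.4×3.4/((3.4+6.8)(3.4+6.8)) = 20.444 kPa
Final effective stress: σ'_f = σ'_0 + Δσ = 71.084 + 20.444 = 91.528 kPa.
Normally consolidated clay, so the full stress increment lies on the virgin compression line:
S_c = C_c·H/(1+e₀)·log₁₀(σ'_f/σ'_0) = 0.22×6.2/(1+0.76)×log₁₀(91.528/71.084)
    = 0.775 × 0.10978 = 0.08508 m

S_c ≈ 85.1 mm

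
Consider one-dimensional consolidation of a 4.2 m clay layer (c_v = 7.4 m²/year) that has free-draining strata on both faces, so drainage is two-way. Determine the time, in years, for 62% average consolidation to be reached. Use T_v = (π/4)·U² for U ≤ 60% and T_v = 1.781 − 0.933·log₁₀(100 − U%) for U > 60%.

Drainage path length: H_d = H/2 = 2.1 m (double drainage).
U > 60%: T_v = 1.781 − 0.933·log₁₀(100 − 62) = 0.30706.
t = T_v·H_d²/c_v = 0.30706×2.1²/7.4 = 0.183 years.

t ≈ 0.183 years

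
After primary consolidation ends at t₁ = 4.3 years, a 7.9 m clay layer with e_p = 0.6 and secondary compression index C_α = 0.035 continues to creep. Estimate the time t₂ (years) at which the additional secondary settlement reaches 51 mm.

S_s = C_α·H/(1+e_p)·log₁₀(t₂/t₁) ⇒ log₁₀(t₂/t₁) = S_s·(1+e_p)/(C_α·H).
log₁₀(t₂/t₁) = 0.051 × (1+0.6) / (0.035×7.9) = 0.2951
t₂ = t₁ × 10^0.2951 = 4.3 × 1.973 = 8.484 years

t₂ ≈ 8.48 years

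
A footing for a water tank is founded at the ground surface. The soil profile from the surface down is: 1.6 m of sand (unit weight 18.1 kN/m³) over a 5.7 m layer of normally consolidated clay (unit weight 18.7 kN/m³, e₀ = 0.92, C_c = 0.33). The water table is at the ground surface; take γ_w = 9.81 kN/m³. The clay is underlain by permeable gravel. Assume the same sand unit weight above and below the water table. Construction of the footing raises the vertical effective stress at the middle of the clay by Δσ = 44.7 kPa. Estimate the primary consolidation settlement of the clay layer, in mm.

S_c ≈ 327 mm

Mid-depth of clay below the ground surface: z = 1.6 + 5.7/2 = 4.45 m.
Total vertical stress at mid-clay: σ_v = 18.1×1.6 + 18.7×2.85 = 82.255 kPa.
Pore pressure: u = 9.81×(4.45 − 0) = 43.655 kPa.
Initial effective stress: σ'_0 = σ_v − u = 82.255 − 43.655 = 38.6 kPa.
Final effective stress: σ'_f = σ'_0 + Δσ = 38.6 + 44.7 = 83.3 kPa.
Normally consolidated clay, so the full stress increment lies on the virgin compression line:
S_c = C_c·H/(1+e₀)·log₁₀(σ'_f/σ'_0) = 0.33×5.7/(1+0.92)×log₁₀(83.3/38.6)
    = 0.97969 × 0.33406 = 0.3273 m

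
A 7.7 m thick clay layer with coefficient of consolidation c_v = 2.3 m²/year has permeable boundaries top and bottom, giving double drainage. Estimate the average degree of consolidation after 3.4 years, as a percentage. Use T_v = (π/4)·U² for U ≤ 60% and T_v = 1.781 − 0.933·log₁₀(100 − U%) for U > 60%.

U ≈ 77.9 %

Drainage path length: H_d = H/2 = 3.85 m (double drainage).
T_v = c_v·t/H_d² = 2.3×3.4/3.85² = 0.52758.
T_v = 0.52758 corresponds to the U > 60% branch:
U = 1 − 10^((1.781 − T_v)/0.933)/100 = 0.7795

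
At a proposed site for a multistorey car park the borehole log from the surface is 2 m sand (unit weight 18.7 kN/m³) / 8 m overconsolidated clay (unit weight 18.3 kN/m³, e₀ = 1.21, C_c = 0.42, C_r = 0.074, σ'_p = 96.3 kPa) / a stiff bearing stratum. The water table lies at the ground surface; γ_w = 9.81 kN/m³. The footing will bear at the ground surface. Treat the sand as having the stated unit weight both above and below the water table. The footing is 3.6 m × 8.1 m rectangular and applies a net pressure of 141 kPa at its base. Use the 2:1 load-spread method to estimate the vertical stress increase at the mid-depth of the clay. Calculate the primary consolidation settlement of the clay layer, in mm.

Mid-depth of clay below the ground surface: z = 2 + 8/2 = 6 m.
Total vertical stress at mid-clay: σ_v = 18.7×2 + 18.3×4 = 110.6 kPa.
Pore pressure: u = 9.81×(6 − 0) = 58.86 kPa.
Initial effective stress: σ'_0 = σ_v − u = 110.6 − 58.86 = 51.74 kPa.
Stress increase at mid-clay by the 2:1 spreading method:
Δσ = qBL/((B+z)(L+z)) = 141×3.6×8.1/((3.6+6)(8.1+6)) = 30.375 kPa
Final effective stress: σ'_f = 51.74 + 30.375 = 82.115 kPa.
σ'_f = 82.115 ≤ σ'_p = 96.3 kPa, so the clay remains overconsolidated and only the recompression index applies:
S_c = C_r·H/(1+e₀)·log₁₀(σ'_f/σ'_0) = 0.074×8/2.21×log₁₀(82.115/51.74)
    = 0.26787 × 0.2006 = 0.05374 m

S_c ≈ 53.7 mm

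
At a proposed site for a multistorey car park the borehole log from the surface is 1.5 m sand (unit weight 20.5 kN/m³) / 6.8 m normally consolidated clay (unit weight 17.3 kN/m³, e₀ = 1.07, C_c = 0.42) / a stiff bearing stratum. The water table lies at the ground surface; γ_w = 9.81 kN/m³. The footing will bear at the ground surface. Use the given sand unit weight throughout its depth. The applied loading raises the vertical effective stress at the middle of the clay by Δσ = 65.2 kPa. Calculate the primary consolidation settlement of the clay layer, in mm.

S_c ≈ 566 mm

Mid-depth of clay below the ground surface: z = 1.5 + 6.8/2 = 4.9 m.
Total vertical stress at mid-clay: σ_v = 20.5×1.5 + 17.3×3.4 = 89.57 kPa.
Pore pressure: u = 9.81×(4.9 − 0) = 48.069 kPa.
Initial effective stress: σ'_0 = σ_v − u = 89.57 − 48.069 = 41.501 kPa.
Final effective stress: σ'_f = σ'_0 + Δσ = 41.501 + 65.2 = 106.7 kPa.
Normally consolidated clay, so the full stress increment lies on the virgin compression line:
S_c = C_c·H/(1+e₀)·log₁₀(σ'_f/σ'_0) = 0.42×6.8/(1+1.07)×log₁₀(106.7/41.501)
    = 1.3797 × 0.41011 = 0.5658 m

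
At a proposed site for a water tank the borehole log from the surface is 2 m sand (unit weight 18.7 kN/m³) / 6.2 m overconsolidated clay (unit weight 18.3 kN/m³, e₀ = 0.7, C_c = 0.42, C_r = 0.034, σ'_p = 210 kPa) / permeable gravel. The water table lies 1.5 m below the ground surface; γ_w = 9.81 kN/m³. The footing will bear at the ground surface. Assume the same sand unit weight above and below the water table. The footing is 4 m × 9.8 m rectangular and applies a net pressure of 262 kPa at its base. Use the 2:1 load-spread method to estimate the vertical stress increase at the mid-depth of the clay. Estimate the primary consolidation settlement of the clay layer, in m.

S_c ≈ 0.0446 m

Mid-depth of clay below the ground surface: z = 2 + 6.2/2 = 5.1 m.
Total vertical stress at mid-clay: σ_v = 18.7×2 + 18.3×3.1 = 94.13 kPa.
Pore pressure: u = 9.81×(5.1 − 1.5) = 35.316 kPa.
Initial effective stress: σ'_0 = σ_v − u = 94.13 − 35.316 = 58.814 kPa.
Stress increase at mid-clay by the 2:1 spreading method:
Δσ = qBL/((B+z)(L+z)) = 262×4×9.8/((4+5.1)(9.8+5.1)) = 75.746 kPa
Final effective stress: σ'_f = 58.814 + 75.746 = 134.56 kPa.
σ'_f = 134.56 ≤ σ'_p = 210 kPa, so the clay remains overconsolidated and only the recompression index applies:
S_c = C_r·H/(1+e₀)·log₁₀(σ'_f/σ'_0) = 0.034×6.2/1.7×log₁₀(134.56/58.814)
    = 0.124 × 0.35944 = 0.04457 m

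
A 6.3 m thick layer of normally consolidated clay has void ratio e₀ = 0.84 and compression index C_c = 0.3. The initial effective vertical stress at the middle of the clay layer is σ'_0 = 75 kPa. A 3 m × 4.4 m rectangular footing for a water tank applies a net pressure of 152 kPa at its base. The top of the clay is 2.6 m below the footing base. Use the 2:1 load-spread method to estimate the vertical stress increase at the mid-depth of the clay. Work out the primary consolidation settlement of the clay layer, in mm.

S_c ≈ 117 mm

Mid-depth of clay below the footing base: z = 2.6 + 6.3/2 = 5.75 m.
Stress increase at mid-clay by the 2:1 spreading method:
Δσ = qBL/((B+z)(L+z)) = 152×3×4.4/((3+5.75)(4.4+5.75)) = 22.591 kPa
Final effective stress: σ'_f = σ'_0 + Δσ = 75 + 22.591 = 97.591 kPa.
Normally consolidated clay, so the full stress increment lies on the virgin compression line:
S_c = C_c·H/(1+e₀)·log₁₀(σ'_f/σ'_0) = 0.3×6.3/(1+0.84)×log₁₀(97.591/75)
    = 1.0272 × 0.11435 = 0.1175 m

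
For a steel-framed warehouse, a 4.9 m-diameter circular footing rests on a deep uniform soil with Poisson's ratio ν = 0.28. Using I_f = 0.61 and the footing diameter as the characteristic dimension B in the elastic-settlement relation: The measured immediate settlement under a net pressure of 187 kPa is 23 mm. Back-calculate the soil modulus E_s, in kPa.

E_s ≈ 22400 kPa

S_e = q·B·(1−ν²)/E_s · I_f  ⇒  E_s = q·B·(1−ν²)·I_f / S_e.
E_s = 187 × 4.9 × 0.9216 × 0.61 / 0.023 = 22400 kPa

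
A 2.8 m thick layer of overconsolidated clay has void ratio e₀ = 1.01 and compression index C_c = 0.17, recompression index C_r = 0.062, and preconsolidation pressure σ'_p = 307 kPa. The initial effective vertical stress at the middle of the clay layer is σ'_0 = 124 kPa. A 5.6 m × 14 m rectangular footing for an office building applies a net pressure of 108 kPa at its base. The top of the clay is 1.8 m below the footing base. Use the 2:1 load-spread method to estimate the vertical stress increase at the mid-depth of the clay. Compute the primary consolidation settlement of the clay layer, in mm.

S_c ≈ 14 mm

Mid-depth of clay below the footing base: z = 1.8 + 2.8/2 = 3.2 m.
Stress increase at mid-clay by the 2:1 spreading method:
Δσ = qBL/((B+z)(L+z)) = 108×5.6×14/((5.6+3.2)(14+3.2)) = 55.941 kPa
Final effective stress: σ'_f = 124 + 55.941 = 179.94 kPa.
σ'_f = 179.94 ≤ σ'_p = 307 kPa, so the clay remains overconsolidated and only the recompression index applies:
S_c = C_r·H/(1+e₀)·log₁₀(σ'_f/σ'_0) = 0.062×2.8/2.01×log₁₀(179.94/124)
    = 0.086366 × 0.16171 = 0.01397 m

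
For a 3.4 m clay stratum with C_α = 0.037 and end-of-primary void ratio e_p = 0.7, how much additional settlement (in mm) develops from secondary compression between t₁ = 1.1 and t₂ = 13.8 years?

S_s ≈ 81.3 mm

Secondary compression: S_s = C_α·H/(1+e_p)·log₁₀(t₂/t₁)
S_s = 0.037×3.4/(1+0.7)×log₁₀(13.8/1.1)
    = 0.074 × 1.098 = 0.08129 m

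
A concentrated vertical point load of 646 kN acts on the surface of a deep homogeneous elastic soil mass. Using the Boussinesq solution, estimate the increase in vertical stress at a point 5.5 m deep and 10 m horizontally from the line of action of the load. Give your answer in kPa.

Δσ_z ≈ 0.265 kPa

Boussinesq vertical stress below a point load on an elastic half-space:
Δσ_z = 3P/(2πz²) · [1 + (r/z)²]^(−5/2)
r/z = 10/5.5 = 1.8182; [1+(r/z)²]^(−5/2) = 0.025994.
Δσ_z = 3×646/(2π×5.5²) × 0.025994 = 10.196 × 0.025994 = 0.265 kPa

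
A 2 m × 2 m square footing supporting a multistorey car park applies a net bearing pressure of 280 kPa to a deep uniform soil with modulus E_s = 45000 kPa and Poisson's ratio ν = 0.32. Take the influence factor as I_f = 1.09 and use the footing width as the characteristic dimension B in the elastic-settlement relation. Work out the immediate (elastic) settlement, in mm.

Immediate (elastic) settlement: S_e = q·B·(1−ν²)/E_s · I_f.
S_e = 280 × 2 × (1 − 0.32²) / 45000 × 1.09
    = 280 × 2 × 0.8976 / 45000 × 1.09
    = 0.01218 m = 12.18 mm

S_e ≈ 12.2 mm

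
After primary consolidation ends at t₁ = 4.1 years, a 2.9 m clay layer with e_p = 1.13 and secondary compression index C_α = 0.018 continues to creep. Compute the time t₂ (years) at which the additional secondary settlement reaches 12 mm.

t₂ ≈ 12.7 years

S_s = C_α·H/(1+e_p)·log₁₀(t₂/t₁) ⇒ log₁₀(t₂/t₁) = S_s·(1+e_p)/(C_α·H).
log₁₀(t₂/t₁) = 0.012 × (1+1.13) / (0.018×2.9) = 0.4897
t₂ = t₁ × 10^0.4897 = 4.1 × 3.088 = 12.66 years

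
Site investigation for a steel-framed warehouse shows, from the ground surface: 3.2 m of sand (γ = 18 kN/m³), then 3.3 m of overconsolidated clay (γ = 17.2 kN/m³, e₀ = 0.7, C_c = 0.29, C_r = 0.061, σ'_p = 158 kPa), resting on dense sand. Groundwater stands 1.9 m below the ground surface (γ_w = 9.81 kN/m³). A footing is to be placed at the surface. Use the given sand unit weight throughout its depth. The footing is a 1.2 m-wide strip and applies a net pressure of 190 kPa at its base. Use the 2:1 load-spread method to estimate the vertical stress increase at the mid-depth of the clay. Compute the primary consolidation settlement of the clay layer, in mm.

S_c ≈ 26.1 mm

Mid-depth of clay below the ground surface: z = 3.2 + 3.3/2 = 4.85 m.
Total vertical stress at mid-clay: σ_v = 18×3.2 + 17.2×1.65 = 85.98 kPa.
Pore pressure: u = 9.81×(4.85 − 1.9) = 28.94 kPa.
Initial effective stress: σ'_0 = σ_v − u = 85.98 − 28.94 = 57.04 kPa.
Stress increase at mid-clay by the 2:1 spreading method:
Δσ = qB/(B+z) = 190×1.2/(1.2+4.85) = 37.686 kPa
Final effective stress: σ'_f = 57.04 + 37.686 = 94.726 kPa.
σ'_f = 94.726 ≤ σ'_p = 158 kPa, so the clay remains overconsolidated and only the recompression index applies:
S_c = C_r·H/(1+e₀)·log₁₀(σ'_f/σ'_0) = 0.061×3.3/1.7×log₁₀(94.726/57.04)
    = 0.11841 × 0.22029 = 0.02609 m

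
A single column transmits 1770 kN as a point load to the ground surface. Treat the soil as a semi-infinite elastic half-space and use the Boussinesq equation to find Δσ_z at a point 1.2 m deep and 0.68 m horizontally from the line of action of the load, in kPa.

Boussinesq vertical stress below a point load on an elastic half-space:
Δσ_z = 3P/(2πz²) · [1 + (r/z)²]^(−5/2)
r/z = 0.68/1.2 = 0.56667; [1+(r/z)²]^(−5/2) = 0.49848.
Δσ_z = 3×1770/(2π×1.2²) × 0.49848 = 586.88 × 0.49848 = 292.5 kPa

Δσ_z ≈ 293 kPa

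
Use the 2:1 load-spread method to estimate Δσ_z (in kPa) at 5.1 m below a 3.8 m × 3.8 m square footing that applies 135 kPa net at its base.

By the 2:1 method the load spreads at 1 horizontal : 2 vertical, so at depth z the loaded area has grown by z in each plan dimension:
Δσ = qBL/((B+z)(L+z)) = 135×3.8×3.8/((3.8+5.1)(3.8+5.1)) = 24.611 kPa

Δσ_z ≈ 24.6 kPa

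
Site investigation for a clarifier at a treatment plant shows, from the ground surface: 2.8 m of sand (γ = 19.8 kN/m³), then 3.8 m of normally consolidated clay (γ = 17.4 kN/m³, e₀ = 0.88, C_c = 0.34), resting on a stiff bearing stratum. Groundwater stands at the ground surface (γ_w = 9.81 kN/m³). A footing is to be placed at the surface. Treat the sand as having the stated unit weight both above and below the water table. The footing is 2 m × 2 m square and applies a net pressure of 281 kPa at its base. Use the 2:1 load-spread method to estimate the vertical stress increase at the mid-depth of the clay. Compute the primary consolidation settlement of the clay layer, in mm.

S_c ≈ 139 mm

Mid-depth of clay below the ground surface: z = 2.8 + 3.8/2 = 4.7 m.
Total vertical stress at mid-clay: σ_v = 19.8×2.8 + 17.4×1.9 = 88.5 kPa.
Pore pressure: u = 9.81×(4.7 − 0) = 46.107 kPa.
Initial effective stress: σ'_0 = σ_v − u = 88.5 − 46.107 = 42.393 kPa.
Stress increase at mid-clay by the 2:1 spreading method:
Δσ = qBL/((B+z)(L+z)) = 281×2×2/((2+4.7)(2+4.7)) = 25.039 kPa
Final effective stress: σ'_f = σ'_0 + Δσ = 42.393 + 25.039 = 67.432 kPa.
Normally consolidated clay, so the full stress increment lies on the virgin compression line:
S_c = C_c·H/(1+e₀)·log₁₀(σ'_f/σ'_0) = 0.34×3.8/(1+0.88)×log₁₀(67.432/42.393)
    = 0.68723 × 0.20157 = 0.1385 m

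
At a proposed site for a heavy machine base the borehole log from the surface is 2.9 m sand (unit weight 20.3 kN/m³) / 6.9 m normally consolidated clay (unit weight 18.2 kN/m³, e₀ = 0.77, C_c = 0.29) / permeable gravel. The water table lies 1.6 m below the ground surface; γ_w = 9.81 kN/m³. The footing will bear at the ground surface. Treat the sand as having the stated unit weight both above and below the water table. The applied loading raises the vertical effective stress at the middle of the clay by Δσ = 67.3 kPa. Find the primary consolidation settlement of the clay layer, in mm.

Mid-depth of clay below the ground surface: z = 2.9 + 6.9/2 = 6.35 m.
Total vertical stress at mid-clay: σ_v = 20.3×2.9 + 18.2×3.45 = 121.66 kPa.
Pore pressure: u = 9.81×(6.35 − 1.6) = 46.598 kPa.
Initial effective stress: σ'_0 = σ_v − u = 121.66 − 46.598 = 75.062 kPa.
Final effective stress: σ'_f = σ'_0 + Δσ = 75.062 + 67.3 = 142.36 kPa.
Normally consolidated clay, so the full stress increment lies on the virgin compression line:
S_c = C_c·H/(1+e₀)·log₁₀(σ'_f/σ'_0) = 0.29×6.9/(1+0.77)×log₁₀(142.36/75.062)
    = 1.1305 × 0.27797 = 0.3142 m

S_c ≈ 314 mm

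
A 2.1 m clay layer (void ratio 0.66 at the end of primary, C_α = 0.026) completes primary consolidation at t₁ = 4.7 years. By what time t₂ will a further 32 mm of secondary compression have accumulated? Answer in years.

t₂ ≈ 44.2 years

S_s = C_α·H/(1+e_p)·log₁₀(t₂/t₁) ⇒ log₁₀(t₂/t₁) = S_s·(1+e_p)/(C_α·H).
log₁₀(t₂/t₁) = 0.032 × (1+0.66) / (0.026×2.1) = 0.9729
t₂ = t₁ × 10^0.9729 = 4.7 × 9.395 = 44.16 years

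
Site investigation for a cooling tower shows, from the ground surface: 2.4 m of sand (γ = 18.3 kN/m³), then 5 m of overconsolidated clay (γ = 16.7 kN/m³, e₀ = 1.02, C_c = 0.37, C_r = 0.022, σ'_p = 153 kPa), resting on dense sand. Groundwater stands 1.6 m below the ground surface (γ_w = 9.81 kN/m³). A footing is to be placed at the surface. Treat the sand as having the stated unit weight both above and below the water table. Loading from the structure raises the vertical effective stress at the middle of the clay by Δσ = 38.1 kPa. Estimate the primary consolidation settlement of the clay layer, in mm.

S_c ≈ 12.8 mm

Mid-depth of clay below the ground surface: z = 2.4 + 5/2 = 4.9 m.
Total vertical stress at mid-clay: σ_v = 18.3×2.4 + 16.7×2.5 = 85.67 kPa.
Pore pressure: u = 9.81×(4.9 − 1.6) = 32.373 kPa.
Initial effective stress: σ'_0 = σ_v − u = 85.67 − 32.373 = 53.297 kPa.
Final effective stress: σ'_f = 53.297 + 38.1 = 91.397 kPa.
σ'_f = 91.397 ≤ σ'_p = 153 kPa, so the clay remains overconsolidated and only the recompression index applies:
S_c = C_r·H/(1+e₀)·log₁₀(σ'_f/σ'_0) = 0.022×5/2.02×log₁₀(91.397/53.297)
    = 0.054454 × 0.23423 = 0.01275 m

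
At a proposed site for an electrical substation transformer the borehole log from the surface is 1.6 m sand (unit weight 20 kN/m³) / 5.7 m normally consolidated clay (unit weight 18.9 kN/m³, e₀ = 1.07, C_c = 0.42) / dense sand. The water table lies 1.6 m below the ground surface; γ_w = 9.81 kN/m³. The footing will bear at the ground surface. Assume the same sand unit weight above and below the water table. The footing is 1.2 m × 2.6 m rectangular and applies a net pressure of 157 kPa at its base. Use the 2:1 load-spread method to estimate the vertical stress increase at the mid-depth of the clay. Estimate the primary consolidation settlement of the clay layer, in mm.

Mid-depth of clay below the ground surface: z = 1.6 + 5.7/2 = 4.45 m.
Total vertical stress at mid-clay: σ_v = 20×1.6 + 18.9×2.85 = 85.865 kPa.
Pore pressure: u = 9.81×(4.45 − 1.6) = 27.959 kPa.
Initial effective stress: σ'_0 = σ_v − u = 85.865 − 27.959 = 57.906 kPa.
Stress increase at mid-clay by the 2:1 spreading method:
Δσ = qBL/((B+z)(L+z)) = 157×1.2×2.6/((1.2+4.45)(2.6+4.45)) = 12.297 kPa
Final effective stress: σ'_f = σ'_0 + Δσ = 57.906 + 12.297 = 70.203 kPa.
Normally consolidated clay, so the full stress increment lies on the virgin compression line:
S_c = C_c·H/(1+e₀)·log₁₀(σ'_f/σ'_0) = 0.42×5.7/(1+1.07)×log₁₀(70.203/57.906)
    = 1.1565 × 0.083632 = 0.09672 m

S_c ≈ 96.7 mm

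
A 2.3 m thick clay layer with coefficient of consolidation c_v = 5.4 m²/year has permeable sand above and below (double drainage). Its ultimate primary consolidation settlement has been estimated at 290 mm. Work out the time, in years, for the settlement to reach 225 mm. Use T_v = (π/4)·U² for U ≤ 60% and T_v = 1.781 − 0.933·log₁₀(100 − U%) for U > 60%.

t ≈ 0.128 years

Drainage path length: H_d = H/2 = 1.15 m (double drainage).
U = S(t)/S_ult = 225/290 = 0.7759.
U > 60%: T_v = 1.781 − 0.933·log₁₀(100 − 77.586) = 0.52097.
t = T_v·H_d²/c_v = 0.52097×1.15²/5.4 = 0.1276 years.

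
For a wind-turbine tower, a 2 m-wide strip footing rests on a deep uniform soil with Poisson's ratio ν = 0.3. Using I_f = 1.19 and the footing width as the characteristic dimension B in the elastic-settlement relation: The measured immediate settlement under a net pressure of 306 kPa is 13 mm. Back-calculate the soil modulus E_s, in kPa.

S_e = q·B·(1−ν²)/E_s · I_f  ⇒  E_s = q·B·(1−ν²)·I_f / S_e.
E_s = 306 × 2 × 0.91 × 1.19 / 0.013 = 50980 kPa

E_s ≈ 51000 kPa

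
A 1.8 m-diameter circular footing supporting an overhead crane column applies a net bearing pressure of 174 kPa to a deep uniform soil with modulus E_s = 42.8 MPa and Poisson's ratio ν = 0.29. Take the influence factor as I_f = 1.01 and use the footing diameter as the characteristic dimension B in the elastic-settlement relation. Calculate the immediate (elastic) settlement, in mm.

S_e ≈ 6.77 mm

Immediate (elastic) settlement: S_e = q·B·(1−ν²)/E_s · I_f.
E_s = 42.8 MPa = 42800 kPa.
S_e = 174 × 1.8 × (1 − 0.29²) / 42800 × 1.01
    = 174 × 1.8 × 0.9159 / 42800 × 1.01
    = 0.006769 m = 6.769 mm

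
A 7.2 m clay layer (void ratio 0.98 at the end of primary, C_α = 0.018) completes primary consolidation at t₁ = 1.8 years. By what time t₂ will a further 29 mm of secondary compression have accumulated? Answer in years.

S_s = C_α·H/(1+e_p)·log₁₀(t₂/t₁) ⇒ log₁₀(t₂/t₁) = S_s·(1+e_p)/(C_α·H).
log₁₀(t₂/t₁) = 0.029 × (1+0.98) / (0.018×7.2) = 0.4431
t₂ = t₁ × 10^0.4431 = 1.8 × 2.774 = 4.993 years

t₂ ≈ 4.99 years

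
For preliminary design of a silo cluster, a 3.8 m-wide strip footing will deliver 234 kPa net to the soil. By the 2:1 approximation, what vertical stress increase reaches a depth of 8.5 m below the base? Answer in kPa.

Δσ_z ≈ 72.3 kPa

By the 2:1 method the load spreads at 1 horizontal : 2 vertical, so at depth z the loaded area has grown by z in each plan dimension:
Δσ = qB/(B+z) = 234×3.8/(3.8+8.5) = 72.293 kPa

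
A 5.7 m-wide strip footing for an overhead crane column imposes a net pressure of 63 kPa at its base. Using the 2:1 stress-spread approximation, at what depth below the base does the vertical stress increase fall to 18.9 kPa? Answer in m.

z ≈ 13.3 m

2:1 spreading — at depth z the loaded area has grown by z in each plan dimension:
qB/(B+z) = Δσ_z ⇒ z = qB/Δσ_z − B = 63×5.7/18.9 − 5.7 = 13.3 m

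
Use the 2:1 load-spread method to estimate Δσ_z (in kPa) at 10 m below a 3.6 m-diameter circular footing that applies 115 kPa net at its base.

Δσ_z ≈ 8.06 kPa

By the 2:1 method the load spreads at 1 horizontal : 2 vertical, so at depth z the loaded area has grown by z in each plan dimension:
Δσ ≈ qD²/(D+z)² = 115×3.6²/(3.6+10)² = 8.058 kPa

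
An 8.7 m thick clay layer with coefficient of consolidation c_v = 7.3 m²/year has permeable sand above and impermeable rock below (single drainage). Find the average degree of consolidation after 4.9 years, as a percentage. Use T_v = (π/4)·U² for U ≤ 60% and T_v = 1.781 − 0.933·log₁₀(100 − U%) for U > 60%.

U ≈ 74.7 %

Drainage path length: H_d = H = 8.7 m (single drainage).
T_v = c_v·t/H_d² = 7.3×4.9/8.7² = 0.47259.
T_v = 0.47259 corresponds to the U > 60% branch:
U = 1 − 10^((1.781 − T_v)/0.933)/100 = 0.7474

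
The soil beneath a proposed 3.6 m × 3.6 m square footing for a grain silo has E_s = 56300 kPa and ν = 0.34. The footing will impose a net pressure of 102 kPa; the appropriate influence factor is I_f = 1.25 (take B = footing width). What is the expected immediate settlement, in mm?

S_e ≈ 7.21 mm

Immediate (elastic) settlement: S_e = q·B·(1−ν²)/E_s · I_f.
S_e = 102 × 3.6 × (1 − 0.34²) / 56300 × 1.25
    = 102 × 3.6 × 0.8844 / 56300 × 1.25
    = 0.00721 m = 7.21 mm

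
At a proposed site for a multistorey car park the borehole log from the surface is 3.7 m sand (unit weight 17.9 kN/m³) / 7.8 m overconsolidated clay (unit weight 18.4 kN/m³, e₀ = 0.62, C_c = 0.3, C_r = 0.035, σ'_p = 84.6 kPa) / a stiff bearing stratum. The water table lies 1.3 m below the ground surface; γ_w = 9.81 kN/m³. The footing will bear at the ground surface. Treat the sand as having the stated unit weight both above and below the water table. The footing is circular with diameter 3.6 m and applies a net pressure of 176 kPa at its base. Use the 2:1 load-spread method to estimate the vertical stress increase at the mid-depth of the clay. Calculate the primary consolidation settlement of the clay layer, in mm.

Mid-depth of clay below the ground surface: z = 3.7 + 7.8/2 = 7.6 m.
Total vertical stress at mid-clay: σ_v = 17.9×3.7 + 18.4×3.9 = 137.99 kPa.
Pore pressure: u = 9.81×(7.6 − 1.3) = 61.803 kPa.
Initial effective stress: σ'_0 = σ_v − u = 137.99 − 61.803 = 76.187 kPa.
Stress increase at mid-clay by the 2:1 spreading method:
Δσ ≈ qD²/(D+z)² = 176×3.6²/(3.6+7.6)² = 18.184 kPa
Final effective stress: σ'_f = 76.187 + 18.184 = 94.371 kPa.
σ'_f = 94.371 > σ'_p = 84.6 kPa, so the stress path crosses the preconsolidation pressure — recompression up to σ'_p, then virgin compression beyond:
S_c = H/(1+e₀)·[C_r·log₁₀(σ'_p/σ'_0) + C_c·log₁₀(σ'_f/σ'_p)]
    = 7.8/1.62 × [0.035×log₁₀(84.6/76.187) + 0.3×log₁₀(94.371/84.6)]
    = 4.8148 × [0.0015921 + 0.01424] = 0.07623 m

S_c ≈ 76.2 mm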